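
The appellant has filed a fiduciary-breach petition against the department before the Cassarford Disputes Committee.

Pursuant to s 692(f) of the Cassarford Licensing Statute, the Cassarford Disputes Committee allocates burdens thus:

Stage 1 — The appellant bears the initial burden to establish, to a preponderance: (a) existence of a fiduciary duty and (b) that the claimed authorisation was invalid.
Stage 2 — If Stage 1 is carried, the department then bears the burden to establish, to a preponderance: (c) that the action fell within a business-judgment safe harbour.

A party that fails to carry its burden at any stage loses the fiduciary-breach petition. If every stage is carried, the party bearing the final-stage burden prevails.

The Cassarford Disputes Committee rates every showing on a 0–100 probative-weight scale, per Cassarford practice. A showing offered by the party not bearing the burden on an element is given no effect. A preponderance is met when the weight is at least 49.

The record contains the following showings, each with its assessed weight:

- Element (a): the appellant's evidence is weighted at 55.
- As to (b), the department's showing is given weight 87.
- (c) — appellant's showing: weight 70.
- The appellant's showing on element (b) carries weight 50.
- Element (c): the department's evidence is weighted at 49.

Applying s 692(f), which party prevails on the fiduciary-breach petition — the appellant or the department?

Stage 1 (appellant, a preponderance, weight is at least 49): (a) 55 ≥ 49 — meets; (b) 50 (department's 87 disregarded) ≥ 49 — meets.
  Stage 1 is satisfied; the onus moves to the department.
Stage 2 (department, a preponderance, weight is at least 49): (c) 49 (appellant's 70 disregarded) ≥ 49 — meets.
  The department carries the last stage.
With every stage satisfied, the department prevails.

department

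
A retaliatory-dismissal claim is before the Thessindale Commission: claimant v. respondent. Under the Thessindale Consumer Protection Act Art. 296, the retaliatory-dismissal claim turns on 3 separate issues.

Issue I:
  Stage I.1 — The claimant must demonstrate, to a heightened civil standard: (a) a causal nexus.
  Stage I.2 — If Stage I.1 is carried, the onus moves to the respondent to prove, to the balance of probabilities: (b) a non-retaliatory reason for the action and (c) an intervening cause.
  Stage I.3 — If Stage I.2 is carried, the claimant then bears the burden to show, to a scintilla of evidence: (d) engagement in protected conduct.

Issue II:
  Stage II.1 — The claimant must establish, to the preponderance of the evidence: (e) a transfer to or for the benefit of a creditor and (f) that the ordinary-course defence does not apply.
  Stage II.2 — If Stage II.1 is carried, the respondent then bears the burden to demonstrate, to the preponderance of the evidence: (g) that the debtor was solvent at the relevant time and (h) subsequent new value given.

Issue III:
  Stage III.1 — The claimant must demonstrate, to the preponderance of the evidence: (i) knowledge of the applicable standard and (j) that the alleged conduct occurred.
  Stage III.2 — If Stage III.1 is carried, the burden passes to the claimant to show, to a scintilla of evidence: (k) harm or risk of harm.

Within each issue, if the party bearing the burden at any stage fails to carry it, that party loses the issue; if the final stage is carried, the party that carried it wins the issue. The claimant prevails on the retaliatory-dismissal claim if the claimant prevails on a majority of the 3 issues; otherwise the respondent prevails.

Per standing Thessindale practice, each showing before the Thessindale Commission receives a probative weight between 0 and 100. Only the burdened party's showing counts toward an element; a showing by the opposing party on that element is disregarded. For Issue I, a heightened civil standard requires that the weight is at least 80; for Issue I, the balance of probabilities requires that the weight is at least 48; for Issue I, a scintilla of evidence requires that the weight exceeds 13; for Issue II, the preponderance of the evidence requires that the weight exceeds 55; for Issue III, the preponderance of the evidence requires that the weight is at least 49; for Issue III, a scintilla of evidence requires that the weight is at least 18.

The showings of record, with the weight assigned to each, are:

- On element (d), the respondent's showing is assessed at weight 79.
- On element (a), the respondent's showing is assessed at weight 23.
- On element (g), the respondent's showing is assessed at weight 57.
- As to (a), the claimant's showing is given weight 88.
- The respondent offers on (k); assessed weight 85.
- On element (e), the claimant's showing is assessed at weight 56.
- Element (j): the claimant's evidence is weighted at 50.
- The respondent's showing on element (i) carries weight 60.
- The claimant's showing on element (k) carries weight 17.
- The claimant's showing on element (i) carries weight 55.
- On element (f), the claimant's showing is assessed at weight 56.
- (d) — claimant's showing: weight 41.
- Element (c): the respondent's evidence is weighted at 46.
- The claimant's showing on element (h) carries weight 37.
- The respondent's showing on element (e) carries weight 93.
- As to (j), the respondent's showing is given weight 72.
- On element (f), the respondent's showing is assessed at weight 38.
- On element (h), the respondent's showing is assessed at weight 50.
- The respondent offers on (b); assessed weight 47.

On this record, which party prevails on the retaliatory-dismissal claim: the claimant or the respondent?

— Issue I —
Stage I.1 — burden on claimant; standard: a heightened civil standard (weight is at least 80).
    (a): 88 (respondent's 23 disregarded) ≥ 80 [met]
  All elements met. The burden passes to the respondent.
Stage I.2 — burden on respondent; standard: the balance of probabilities (weight is at least 48).
    (b): 47 < 48 [not met]
    (c): 46 < 48 [not met]
  The respondent does not carry Stage I.2.
The claimant prevails on this issue.
— Issue II —
Stage II.1 — burden on claimant; standard: the preponderance of the evidence (weight exceeds 55).
    (e): 56 (respondent's 93 disregarded) > 55 [met]
    (f): 56 (respondent's 38 disregarded) > 55 [met]
  Stage II.1 carried; the burden shifts to the respondent.
Stage II.2 — burden on respondent; standard: the preponderance of the evidence (weight exceeds 55).
    (g): 57 > 55 [met]
    (h): 50 (claimant's 37 disregarded) ≤ 55 [not met]
  Not every element is met, so the respondent fails to carry Stage II.2.
The claimant prevails on this issue.
— Issue III —
Stage III.1 — burden on claimant; standard: the preponderance of the evidence (weight is at least 49).
    (i): 55 (respondent's 60 disregarded) ≥ 49 [met]
    (j): 50 (respondent's 72 disregarded) ≥ 49 [met]
  All elements met. The claimant retains the burden for Stage III.2.
Stage III.2 — burden on claimant; standard: a scintilla of evidence (weight is at least 18).
    (k): 17 (respondent's 85 disregarded) < 18 [not met]
  The claimant does not carry Stage III.2.
The respondent prevails on this issue.
Per-issue: Issue I → claimant; Issue II → claimant; Issue III → respondent. The claimant must prevail on a majority of issues; overall, the claimant prevails.

claimant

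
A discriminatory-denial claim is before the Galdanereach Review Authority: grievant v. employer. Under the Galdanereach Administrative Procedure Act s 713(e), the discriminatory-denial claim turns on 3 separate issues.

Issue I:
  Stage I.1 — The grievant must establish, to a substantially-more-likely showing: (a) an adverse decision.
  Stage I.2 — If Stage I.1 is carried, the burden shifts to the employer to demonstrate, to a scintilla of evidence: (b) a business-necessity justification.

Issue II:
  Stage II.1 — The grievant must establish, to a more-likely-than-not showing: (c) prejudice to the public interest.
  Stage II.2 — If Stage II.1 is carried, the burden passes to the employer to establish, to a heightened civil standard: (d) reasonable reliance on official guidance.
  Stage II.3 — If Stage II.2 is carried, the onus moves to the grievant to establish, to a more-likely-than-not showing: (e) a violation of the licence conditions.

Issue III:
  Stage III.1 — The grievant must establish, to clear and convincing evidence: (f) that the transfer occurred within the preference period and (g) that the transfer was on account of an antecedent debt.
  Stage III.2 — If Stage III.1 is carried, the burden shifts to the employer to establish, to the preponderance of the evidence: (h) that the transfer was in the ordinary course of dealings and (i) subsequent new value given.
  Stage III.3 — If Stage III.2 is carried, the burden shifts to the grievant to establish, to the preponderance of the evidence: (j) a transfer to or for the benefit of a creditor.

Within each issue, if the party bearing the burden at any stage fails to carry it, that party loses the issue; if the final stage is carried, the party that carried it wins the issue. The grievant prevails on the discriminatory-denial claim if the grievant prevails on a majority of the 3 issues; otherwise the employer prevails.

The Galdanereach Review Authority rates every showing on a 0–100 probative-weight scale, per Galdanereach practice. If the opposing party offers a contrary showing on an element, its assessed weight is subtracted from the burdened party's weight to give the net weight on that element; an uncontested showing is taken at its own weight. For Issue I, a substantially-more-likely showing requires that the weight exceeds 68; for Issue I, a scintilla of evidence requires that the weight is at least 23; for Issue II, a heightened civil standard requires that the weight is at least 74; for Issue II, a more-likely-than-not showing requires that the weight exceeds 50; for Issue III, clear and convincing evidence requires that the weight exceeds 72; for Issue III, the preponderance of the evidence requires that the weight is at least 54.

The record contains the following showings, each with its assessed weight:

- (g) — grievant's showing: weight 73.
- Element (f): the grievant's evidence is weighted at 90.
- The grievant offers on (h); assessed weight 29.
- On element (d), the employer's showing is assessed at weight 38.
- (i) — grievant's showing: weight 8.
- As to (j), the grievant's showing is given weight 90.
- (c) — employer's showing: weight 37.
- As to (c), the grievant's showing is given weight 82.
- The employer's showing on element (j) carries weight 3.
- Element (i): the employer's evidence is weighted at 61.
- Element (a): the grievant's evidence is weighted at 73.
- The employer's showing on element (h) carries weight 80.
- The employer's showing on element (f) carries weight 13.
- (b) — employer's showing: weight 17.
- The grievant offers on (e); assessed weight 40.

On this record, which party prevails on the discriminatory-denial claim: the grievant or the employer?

— Issue I —
At Stage I.1 the grievant must meet a substantially-more-likely showing (weight exceeds 68): on (a) the weight is 73, which does exceed 68, so (a) meets the standard.
  Stage I.1 is satisfied; the onus moves to the employer.
At Stage I.2 the employer must meet a scintilla of evidence (weight is at least 23): on (b) the weight is 17, which does not reach 23, so (b) does not meet the standard.
  The employer does not carry Stage I.2.
The analysis ends at Stage I.2; the grievant prevails on this issue.
— Issue II —
Stage II.1 — burden on grievant; standard: a more-likely-than-not showing (weight exceeds 50).
    (c): 82 − 37 = 45 ≤ 50 [not met]
  Not every element is met, so the grievant fails to carry Stage II.1.
So the employer prevails on this issue.
— Issue III —
Stage III.1 — burden on grievant; standard: clear and convincing evidence (weight exceeds 72).
    (f): 90 − 13 = 77 > 72 [met]
    (g): 73 > 72 [met]
  The grievant carries Stage III.1; the employer now bears the burden.
Stage III.2 — burden on employer; standard: the preponderance of the evidence (weight is at least 54).
    (h): 80 − 29 = 51 < 54 [not met]
    (i): 61 − 8 = 53 < 54 [not met]
  Stage III.2 not carried; the employer fails its burden.
So the grievant prevails on this issue.
Per-issue: Issue I → grievant; Issue II → employer; Issue III → grievant. The grievant must prevail on a majority of issues; overall, the grievant prevails.

grievant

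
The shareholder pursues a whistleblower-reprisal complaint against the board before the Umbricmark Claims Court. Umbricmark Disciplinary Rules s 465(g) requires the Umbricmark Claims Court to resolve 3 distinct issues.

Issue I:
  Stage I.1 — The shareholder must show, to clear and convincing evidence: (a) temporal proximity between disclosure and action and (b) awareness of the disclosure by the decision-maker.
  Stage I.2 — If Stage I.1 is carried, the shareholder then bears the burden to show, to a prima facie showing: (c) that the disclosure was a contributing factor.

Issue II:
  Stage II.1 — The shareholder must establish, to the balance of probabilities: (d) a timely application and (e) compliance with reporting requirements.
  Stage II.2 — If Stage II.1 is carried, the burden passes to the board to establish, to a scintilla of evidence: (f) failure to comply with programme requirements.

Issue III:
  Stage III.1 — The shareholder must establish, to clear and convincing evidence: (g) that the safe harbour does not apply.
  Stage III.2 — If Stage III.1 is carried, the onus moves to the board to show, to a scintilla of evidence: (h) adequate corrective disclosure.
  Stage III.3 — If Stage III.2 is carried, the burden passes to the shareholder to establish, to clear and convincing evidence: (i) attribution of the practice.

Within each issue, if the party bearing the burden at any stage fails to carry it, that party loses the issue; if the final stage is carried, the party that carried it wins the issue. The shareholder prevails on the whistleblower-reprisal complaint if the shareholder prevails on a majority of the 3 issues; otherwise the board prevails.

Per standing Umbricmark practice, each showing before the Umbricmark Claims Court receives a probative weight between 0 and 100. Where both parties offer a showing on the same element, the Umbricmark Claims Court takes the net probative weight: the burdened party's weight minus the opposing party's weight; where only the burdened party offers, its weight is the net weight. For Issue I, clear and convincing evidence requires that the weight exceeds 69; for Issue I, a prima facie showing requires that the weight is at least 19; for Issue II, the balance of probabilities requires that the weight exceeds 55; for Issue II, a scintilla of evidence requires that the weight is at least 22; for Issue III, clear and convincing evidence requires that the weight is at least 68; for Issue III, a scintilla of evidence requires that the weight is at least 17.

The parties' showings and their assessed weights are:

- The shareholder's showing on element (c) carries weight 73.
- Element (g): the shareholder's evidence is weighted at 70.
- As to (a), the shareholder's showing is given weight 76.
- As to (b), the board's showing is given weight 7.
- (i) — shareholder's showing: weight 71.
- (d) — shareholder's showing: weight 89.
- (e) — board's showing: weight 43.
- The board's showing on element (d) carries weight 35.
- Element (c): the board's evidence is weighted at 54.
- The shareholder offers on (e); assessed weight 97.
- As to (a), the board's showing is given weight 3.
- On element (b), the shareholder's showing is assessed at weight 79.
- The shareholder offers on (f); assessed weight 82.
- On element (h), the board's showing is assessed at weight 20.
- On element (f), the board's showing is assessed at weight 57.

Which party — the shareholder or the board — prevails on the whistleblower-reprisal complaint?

shareholder

— Issue I —
At Stage I.1 the shareholder must meet clear and convincing evidence (weight exceeds 69): on (a) the weight is 76 less the opposing 3 gives net 73, which does exceed 69, so (a) meets the standard; on (b) the weight is 79 less the opposing 7 gives net 72, > 69, so (b) meets the standard.
  Stage I.1 carried; the burden remains with the shareholder.
At Stage I.2 the shareholder must meet a prima facie showing (weight is at least 19): on (c) the weight is 73 less the opposing 54 gives net 19, which does reach 19, so (c) meets the standard.
  All elements met at the final stage.
All stages carried — the shareholder prevails on this issue.
— Issue II —
Stage II.1 (shareholder, the balance of probabilities, weight exceeds 55): (d) net 89−35=54 ≤ 55 — fails; (e) net 97−43=54 ≤ 55 — fails.
  Stage II.1 not carried; the shareholder fails its burden.
The board prevails on this issue.
— Issue III —
Stage III.1 — burden on shareholder; standard: clear and convincing evidence (weight is at least 68).
    (g): 70 ≥ 68 [met]
  All elements met. The burden passes to the board.
Stage III.2 — burden on board; standard: a scintilla of evidence (weight is at least 17).
    (h): 20 ≥ 17 [met]
  Stage III.2 carried; the burden shifts to the shareholder.
Stage III.3 — burden on shareholder; standard: clear and convincing evidence (weight is at least 68).
    (i): 71 ≥ 68 [met]
  The shareholder carries the last stage.
With every stage satisfied, the shareholder prevails on this issue.
Per-issue: Issue I → shareholder; Issue II → board; Issue III → shareholder. The shareholder must prevail on a majority of issues; overall, the shareholder prevails.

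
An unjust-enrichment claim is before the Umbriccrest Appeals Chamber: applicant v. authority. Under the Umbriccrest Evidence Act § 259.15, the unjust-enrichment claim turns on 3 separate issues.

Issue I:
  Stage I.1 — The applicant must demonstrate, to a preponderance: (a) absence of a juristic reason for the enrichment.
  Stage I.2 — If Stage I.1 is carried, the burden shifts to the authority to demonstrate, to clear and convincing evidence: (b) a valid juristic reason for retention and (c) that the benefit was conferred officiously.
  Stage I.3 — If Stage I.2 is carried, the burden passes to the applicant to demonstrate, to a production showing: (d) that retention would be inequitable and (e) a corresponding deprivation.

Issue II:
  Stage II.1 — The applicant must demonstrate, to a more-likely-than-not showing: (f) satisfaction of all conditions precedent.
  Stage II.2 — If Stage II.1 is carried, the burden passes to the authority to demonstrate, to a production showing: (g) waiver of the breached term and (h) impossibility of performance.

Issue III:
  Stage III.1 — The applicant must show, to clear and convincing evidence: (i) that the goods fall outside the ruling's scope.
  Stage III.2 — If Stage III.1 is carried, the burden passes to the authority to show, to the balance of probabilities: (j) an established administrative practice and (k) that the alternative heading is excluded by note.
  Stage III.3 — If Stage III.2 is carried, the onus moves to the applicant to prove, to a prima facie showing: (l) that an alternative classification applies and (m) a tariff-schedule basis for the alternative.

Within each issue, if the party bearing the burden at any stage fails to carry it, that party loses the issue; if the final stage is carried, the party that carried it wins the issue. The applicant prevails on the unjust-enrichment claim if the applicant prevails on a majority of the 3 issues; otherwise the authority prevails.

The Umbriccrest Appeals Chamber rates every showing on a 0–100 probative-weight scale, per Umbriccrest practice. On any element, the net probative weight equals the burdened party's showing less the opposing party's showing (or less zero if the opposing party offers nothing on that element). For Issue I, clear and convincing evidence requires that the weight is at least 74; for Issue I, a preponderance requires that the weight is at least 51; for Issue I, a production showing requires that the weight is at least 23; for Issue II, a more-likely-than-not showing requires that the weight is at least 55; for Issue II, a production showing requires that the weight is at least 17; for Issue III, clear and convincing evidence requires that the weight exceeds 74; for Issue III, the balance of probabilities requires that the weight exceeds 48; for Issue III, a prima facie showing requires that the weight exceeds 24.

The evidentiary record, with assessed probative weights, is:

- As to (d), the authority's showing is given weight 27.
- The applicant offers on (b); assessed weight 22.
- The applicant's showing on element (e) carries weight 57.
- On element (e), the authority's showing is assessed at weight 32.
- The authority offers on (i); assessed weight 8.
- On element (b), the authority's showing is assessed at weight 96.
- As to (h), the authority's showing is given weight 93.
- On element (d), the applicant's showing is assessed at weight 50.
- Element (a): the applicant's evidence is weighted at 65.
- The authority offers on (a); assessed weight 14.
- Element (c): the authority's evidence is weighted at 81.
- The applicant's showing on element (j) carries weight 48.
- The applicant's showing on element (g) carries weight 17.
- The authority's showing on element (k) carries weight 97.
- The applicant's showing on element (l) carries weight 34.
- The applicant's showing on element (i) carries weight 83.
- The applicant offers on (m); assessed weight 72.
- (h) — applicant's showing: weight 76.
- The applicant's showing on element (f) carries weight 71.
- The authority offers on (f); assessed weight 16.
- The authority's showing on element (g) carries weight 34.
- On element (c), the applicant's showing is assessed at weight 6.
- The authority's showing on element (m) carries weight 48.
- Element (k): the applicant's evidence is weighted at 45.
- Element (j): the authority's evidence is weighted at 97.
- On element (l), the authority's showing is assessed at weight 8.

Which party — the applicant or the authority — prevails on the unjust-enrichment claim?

— Issue I —
Stage I.1 (applicant, a preponderance, weight is at least 51): (a) net 65−14=51 ≥ 51 — meets.
  Stage I.1 carried; the burden shifts to the authority.
Stage I.2 (authority, clear and convincing evidence, weight is at least 74): (b) net 96−22=74 ≥ 74 — meets; (c) net 81−6=75 ≥ 74 — meets.
  The authority carries Stage I.2; the applicant now bears the burden.
Stage I.3 (applicant, a production showing, weight is at least 23): (d) net 50−27=23 ≥ 23 — meets; (e) net 57−32=25 ≥ 23 — meets.
  All elements met at the final stage.
Every stage carried; the applicant prevails on this issue.
— Issue II —
Stage II.1 — burden on applicant; standard: a more-likely-than-not showing (weight is at least 55).
    (f): 71 − 16 = 55 ≥ 55 [met]
  The applicant carries Stage II.1; the authority now bears the burden.
Stage II.2 — burden on authority; standard: a production showing (weight is at least 17).
    (g): 34 − 17 = 17 ≥ 17 [met]
    (h): 93 − 76 = 17 ≥ 17 [met]
  All elements met at the final stage.
With every stage satisfied, the authority prevails on this issue.
— Issue III —
At Stage III.1 the applicant must meet clear and convincing evidence (weight exceeds 74): on (i) the weight is 83 less the opposing 8 gives net 75, which does exceed 74, so (i) meets the standard.
  All elements met. The burden passes to the authority.
At Stage III.2 the authority must meet the balance of probabilities (weight exceeds 48): on (j) the weight is 97 less the opposing 48 gives net 49, which does exceed 48, so (j) meets the standard; on (k) the weight is 97 less the opposing 45 gives net 52, which does exceed 48, so (k) meets the standard.
  All elements met. The burden passes to the applicant.
At Stage III.3 the applicant must meet a prima facie showing (weight exceeds 24): on (l) the weight is 34 less the opposing 8 gives net 26, which does exceed 24, so (l) meets the standard; on (m) the weight is 72 less the opposing 48 gives net 24, ≤ 24, so (m) does not meet the standard.
  Not every element is met, so the applicant fails to carry Stage III.3.
The analysis ends at Stage III.3; the authority prevails on this issue.
Per-issue: Issue I → applicant; Issue II → authority; Issue III → authority. The applicant must prevail on a majority of issues; overall, the authority prevails.

authority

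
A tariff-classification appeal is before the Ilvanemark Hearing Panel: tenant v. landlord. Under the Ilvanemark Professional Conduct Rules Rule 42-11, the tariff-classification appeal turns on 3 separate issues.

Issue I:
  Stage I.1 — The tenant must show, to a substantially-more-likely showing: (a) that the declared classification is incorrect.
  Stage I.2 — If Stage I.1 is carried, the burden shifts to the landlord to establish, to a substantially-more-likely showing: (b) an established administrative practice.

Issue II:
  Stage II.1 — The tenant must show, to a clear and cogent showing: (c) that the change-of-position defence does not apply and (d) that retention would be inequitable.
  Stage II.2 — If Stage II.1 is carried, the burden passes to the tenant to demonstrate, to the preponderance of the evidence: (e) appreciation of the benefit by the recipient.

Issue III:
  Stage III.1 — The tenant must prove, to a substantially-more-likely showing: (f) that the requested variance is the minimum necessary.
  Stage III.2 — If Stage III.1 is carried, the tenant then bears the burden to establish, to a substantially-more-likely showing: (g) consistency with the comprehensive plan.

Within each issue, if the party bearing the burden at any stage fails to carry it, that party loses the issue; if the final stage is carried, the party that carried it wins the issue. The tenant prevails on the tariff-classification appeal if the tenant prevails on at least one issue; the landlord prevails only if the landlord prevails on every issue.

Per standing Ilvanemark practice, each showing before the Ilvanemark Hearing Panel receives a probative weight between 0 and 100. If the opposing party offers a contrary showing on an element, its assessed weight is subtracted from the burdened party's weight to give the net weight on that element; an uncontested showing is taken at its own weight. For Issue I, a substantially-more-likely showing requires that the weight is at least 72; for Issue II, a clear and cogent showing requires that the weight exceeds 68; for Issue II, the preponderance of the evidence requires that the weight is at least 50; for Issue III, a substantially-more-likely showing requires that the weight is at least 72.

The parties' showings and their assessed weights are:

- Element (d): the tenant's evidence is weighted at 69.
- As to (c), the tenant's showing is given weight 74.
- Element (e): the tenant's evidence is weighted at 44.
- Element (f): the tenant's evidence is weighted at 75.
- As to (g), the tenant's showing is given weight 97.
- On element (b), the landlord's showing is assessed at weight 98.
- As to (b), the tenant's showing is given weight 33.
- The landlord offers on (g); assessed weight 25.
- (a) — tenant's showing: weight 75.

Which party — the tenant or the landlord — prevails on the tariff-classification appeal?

— Issue I —
At Stage I.1 the tenant must meet a substantially-more-likely showing (weight is at least 72): on (a) the weight is 75, which does reach 72, so (a) meets the standard.
  Stage I.1 is satisfied; the onus moves to the landlord.
At Stage I.2 the landlord must meet a substantially-more-likely showing (weight is at least 72): on (b) the weight is 98 less the opposing 33 gives net 65, which does not reach 72, so (b) does not meet the standard.
  Not every element is met, so the landlord fails to carry Stage I.2.
The analysis ends at Stage I.2; the tenant prevails on this issue.
— Issue II —
Stage II.1 (tenant, a clear and cogent showing, weight exceeds 68): (c) 74 > 68 — meets; (d) 69 > 68 — meets.
  Stage II.1 carried; the burden remains with the tenant.
Stage II.2 (tenant, the preponderance of the evidence, weight is at least 50): (e) 44 < 50 — fails.
  The tenant does not carry Stage II.2.
The landlord prevails on this issue.
— Issue III —
Stage III.1 — burden on tenant; standard: a substantially-more-likely showing (weight is at least 72).
    (f): 75 ≥ 72 [met]
  All elements met. The tenant retains the burden for Stage III.2.
Stage III.2 — burden on tenant; standard: a substantially-more-likely showing (weight is at least 72).
    (g): 97 − 25 = 72 ≥ 72 [met]
  Stage III.2 carried; the final stage is satisfied.
Every stage carried; the tenant prevails on this issue.
Per-issue: Issue I → tenant; Issue II → landlord; Issue III → tenant. The tenant must prevail on at least one issue; overall, the tenant prevails.

tenant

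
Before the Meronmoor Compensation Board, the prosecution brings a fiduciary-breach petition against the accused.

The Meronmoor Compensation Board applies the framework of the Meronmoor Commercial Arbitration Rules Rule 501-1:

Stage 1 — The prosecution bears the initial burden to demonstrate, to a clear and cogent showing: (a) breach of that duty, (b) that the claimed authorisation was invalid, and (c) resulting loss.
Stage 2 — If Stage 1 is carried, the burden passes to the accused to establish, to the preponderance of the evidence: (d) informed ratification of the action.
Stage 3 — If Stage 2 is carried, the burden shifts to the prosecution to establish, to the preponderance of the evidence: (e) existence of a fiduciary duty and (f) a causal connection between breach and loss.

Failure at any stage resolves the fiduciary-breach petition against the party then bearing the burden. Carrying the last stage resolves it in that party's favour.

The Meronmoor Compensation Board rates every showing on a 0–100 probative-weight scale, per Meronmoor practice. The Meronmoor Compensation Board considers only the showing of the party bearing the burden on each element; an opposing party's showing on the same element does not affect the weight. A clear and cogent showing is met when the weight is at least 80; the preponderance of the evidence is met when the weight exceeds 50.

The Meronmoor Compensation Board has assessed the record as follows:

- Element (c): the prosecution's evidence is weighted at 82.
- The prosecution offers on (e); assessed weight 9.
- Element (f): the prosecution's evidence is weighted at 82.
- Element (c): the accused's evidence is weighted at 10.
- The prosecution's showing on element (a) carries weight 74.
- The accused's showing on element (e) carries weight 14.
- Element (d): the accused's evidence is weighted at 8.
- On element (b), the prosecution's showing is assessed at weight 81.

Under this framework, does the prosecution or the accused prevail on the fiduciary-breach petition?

accused

Stage 1 (prosecution, a clear and cogent showing, weight is at least 80): (a) 74 < 80 — fails; (b) 81 ≥ 80 — meets; (c) 82 (accused's 10 disregarded) ≥ 80 — meets.
  The prosecution does not carry Stage 1.
The accused prevails.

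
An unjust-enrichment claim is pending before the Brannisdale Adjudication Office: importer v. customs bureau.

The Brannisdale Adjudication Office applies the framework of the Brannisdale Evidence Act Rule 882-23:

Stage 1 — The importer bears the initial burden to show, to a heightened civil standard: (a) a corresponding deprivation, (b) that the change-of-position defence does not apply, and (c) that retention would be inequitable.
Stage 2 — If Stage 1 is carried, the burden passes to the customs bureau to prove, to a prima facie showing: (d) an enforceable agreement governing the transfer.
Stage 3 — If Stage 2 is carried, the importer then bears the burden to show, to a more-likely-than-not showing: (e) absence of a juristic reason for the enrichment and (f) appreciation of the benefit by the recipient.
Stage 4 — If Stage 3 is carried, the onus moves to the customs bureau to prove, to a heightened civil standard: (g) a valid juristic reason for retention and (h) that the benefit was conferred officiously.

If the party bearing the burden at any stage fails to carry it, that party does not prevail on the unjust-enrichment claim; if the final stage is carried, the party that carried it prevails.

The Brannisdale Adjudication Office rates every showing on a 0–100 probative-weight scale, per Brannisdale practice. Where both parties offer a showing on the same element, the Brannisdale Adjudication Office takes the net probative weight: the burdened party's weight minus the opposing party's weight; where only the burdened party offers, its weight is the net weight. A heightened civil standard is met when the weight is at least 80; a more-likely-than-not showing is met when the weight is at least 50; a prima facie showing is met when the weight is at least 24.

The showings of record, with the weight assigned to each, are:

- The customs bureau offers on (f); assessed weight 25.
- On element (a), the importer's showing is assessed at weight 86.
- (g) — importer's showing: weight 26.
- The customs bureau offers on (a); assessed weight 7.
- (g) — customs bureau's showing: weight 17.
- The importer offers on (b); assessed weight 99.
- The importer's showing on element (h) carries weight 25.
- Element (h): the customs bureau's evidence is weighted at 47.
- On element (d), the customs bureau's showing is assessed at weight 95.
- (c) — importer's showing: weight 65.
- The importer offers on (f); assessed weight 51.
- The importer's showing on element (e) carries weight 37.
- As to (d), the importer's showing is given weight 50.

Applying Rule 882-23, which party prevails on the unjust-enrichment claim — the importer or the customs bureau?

customs bureau

At Stage 1 the importer must meet a heightened civil standard (weight is at least 80): on (a) the weight is 86 less the opposing 7 gives net 79, which does not reach 80, so (a) does not meet the standard; on (b) the weight is 99, which does reach 80, so (b) meets the standard; on (c) the weight is 65, which does not reach 80, so (c) does not meet the standard.
  Stage 1 not carried; the importer fails its burden.
The analysis ends at Stage 1; the customs bureau prevails.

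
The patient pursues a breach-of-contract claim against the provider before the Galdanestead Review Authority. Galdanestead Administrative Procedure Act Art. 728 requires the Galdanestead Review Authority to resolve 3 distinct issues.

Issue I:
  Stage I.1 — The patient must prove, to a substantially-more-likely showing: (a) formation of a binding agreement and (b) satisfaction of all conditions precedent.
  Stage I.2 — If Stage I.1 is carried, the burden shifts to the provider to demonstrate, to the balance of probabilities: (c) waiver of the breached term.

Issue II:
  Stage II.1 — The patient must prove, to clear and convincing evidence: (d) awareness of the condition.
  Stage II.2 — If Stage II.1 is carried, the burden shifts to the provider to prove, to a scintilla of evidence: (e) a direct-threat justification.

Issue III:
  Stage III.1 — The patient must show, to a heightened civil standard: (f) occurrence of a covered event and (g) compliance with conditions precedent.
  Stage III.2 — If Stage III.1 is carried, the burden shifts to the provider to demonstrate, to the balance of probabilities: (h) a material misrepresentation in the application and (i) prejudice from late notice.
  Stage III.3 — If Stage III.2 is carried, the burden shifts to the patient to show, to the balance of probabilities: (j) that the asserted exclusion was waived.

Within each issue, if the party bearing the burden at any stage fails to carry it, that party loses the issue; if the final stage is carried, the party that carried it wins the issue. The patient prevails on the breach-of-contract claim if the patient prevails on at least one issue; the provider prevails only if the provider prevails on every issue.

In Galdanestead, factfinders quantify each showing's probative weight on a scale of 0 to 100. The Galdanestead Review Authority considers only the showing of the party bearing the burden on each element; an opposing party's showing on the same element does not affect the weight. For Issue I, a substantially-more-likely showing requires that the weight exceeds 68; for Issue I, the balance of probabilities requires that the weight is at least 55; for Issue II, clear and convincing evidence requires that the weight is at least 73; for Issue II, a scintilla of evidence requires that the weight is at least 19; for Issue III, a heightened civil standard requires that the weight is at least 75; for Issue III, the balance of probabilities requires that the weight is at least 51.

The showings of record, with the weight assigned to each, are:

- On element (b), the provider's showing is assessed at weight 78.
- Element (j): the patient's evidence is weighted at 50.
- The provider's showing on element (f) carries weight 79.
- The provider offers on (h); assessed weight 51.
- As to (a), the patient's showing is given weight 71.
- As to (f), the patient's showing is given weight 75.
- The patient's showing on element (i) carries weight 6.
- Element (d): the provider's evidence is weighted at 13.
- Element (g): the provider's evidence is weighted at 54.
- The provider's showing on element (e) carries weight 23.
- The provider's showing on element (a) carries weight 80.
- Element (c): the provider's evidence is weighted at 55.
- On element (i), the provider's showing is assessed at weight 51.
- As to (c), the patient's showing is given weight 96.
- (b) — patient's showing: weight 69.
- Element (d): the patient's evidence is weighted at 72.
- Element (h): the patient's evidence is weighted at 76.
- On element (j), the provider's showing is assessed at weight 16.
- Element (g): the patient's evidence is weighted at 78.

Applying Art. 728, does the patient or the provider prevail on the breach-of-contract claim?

— Issue I —
At Stage I.1 the patient must meet a substantially-more-likely showing (weight exceeds 68): on (a) the weight is 71 (the provider's 80 is given no effect), > 68, so (a) meets the standard; on (b) the weight is 69 (the provider's 78 is given no effect), > 68, so (b) meets the standard.
  All elements met. The burden passes to the provider.
At Stage I.2 the provider must meet the balance of probabilities (weight is at least 55): on (c) the weight is 55 (the patient's 96 is given no effect), ≥ 55, so (c) meets the standard.
  The provider carries the last stage.
With every stage satisfied, the provider prevails on this issue.
— Issue II —
Stage II.1 — burden on patient; standard: clear and convincing evidence (weight is at least 73).
    (d): 72 (provider's 13 disregarded) < 73 [not met]
  The patient does not carry Stage II.1.
The analysis ends at Stage II.1; the provider prevails on this issue.
— Issue III —
Stage III.1 — burden on patient; standard: a heightened civil standard (weight is at least 75).
    (f): 75 (provider's 79 disregarded) ≥ 75 [met]
    (g): 78 (provider's 54 disregarded) ≥ 75 [met]
  Stage III.1 is satisfied; the onus moves to the provider.
Stage III.2 — burden on provider; standard: the balance of probabilities (weight is at least 51).
    (h): 51 (patient's 76 disregarded) ≥ 51 [met]
    (i): 51 (patient's 6 disregarded) ≥ 51 [met]
  Stage III.2 is satisfied; the onus moves to the patient.
Stage III.3 — burden on patient; standard: the balance of probabilities (weight is at least 51).
    (j): 50 (provider's 16 disregarded) < 51 [not met]
  The patient does not carry Stage III.3.
So the provider prevails on this issue.
Per-issue: Issue I → provider; Issue II → provider; Issue III → provider. The patient must prevail on at least one issue; overall, the provider prevails.

provider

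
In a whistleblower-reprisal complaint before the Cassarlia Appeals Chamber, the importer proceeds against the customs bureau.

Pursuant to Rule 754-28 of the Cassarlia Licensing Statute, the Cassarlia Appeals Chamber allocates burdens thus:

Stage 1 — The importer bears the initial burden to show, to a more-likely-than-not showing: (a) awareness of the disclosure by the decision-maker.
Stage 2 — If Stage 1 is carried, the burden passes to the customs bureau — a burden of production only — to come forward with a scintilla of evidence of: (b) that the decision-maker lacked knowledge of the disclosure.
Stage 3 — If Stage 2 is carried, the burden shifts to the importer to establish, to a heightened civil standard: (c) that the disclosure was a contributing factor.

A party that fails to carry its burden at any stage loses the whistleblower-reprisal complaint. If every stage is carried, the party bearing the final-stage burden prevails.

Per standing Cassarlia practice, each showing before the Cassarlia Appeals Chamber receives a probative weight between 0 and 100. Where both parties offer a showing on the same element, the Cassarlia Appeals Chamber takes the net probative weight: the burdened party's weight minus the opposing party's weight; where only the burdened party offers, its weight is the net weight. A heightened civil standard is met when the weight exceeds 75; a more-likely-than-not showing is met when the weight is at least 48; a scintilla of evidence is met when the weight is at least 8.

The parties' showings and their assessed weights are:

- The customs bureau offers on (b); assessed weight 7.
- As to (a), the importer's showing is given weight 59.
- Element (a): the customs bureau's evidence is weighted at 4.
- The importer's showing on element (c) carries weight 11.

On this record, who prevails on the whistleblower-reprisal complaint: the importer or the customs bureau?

importer

Stage 1 (importer, a more-likely-than-not showing, weight is at least 48): (a) net 59−4=55 ≥ 48 — meets.
  All elements met. The burden passes to the customs bureau.
Stage 2 (customs bureau, a scintilla of evidence, weight is at least 8): (b) 7 < 8 — fails.
  Stage 2 not carried; the customs bureau fails its burden.
The analysis ends at Stage 2; the importer prevails.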